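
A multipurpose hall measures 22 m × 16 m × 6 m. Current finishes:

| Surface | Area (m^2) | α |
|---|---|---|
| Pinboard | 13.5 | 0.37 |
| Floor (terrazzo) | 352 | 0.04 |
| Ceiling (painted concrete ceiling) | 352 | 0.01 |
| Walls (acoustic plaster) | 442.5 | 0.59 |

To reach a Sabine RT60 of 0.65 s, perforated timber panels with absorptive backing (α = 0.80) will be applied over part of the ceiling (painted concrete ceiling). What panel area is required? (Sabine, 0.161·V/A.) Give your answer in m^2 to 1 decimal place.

303.1

Equivalent absorption area: A₁ = 13.5·0.37 + 352·0.04 + 352·0.01 + 442.5·0.59 = 283.670 m^2.
V = 2112 m³. Target absorption A₂ = 0.161 × 2112 / 0.65 = 523.126 sabins.
Absorption to add: 523.126 − 283.670 = 239.456 sabins.
Each m^2 of panel replacing the ceiling (painted concrete ceiling) adds (0.80 − 0.01) = 0.79 sabins.
Area = ΔA/Δα = 239.456/0.79 = 303.1 m^2.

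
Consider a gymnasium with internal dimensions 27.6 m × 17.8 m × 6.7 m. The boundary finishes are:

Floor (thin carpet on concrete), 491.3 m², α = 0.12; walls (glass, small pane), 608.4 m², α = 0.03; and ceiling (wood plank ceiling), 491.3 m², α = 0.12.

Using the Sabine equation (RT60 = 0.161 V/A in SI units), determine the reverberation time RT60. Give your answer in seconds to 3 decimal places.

Total absorption A = 491.3·0.12 + 608.4·0.03 + 491.3·0.12
  = 58.956 + 18.252 + 58.956 = 136.164 m² sabins.
Volume V = 27.6 × 17.8 × 6.7 = 3291.576 m³.
Sabine: RT60 = 0.161 × 3291.576 / 136.164 = 3.892 s.

3.892 sec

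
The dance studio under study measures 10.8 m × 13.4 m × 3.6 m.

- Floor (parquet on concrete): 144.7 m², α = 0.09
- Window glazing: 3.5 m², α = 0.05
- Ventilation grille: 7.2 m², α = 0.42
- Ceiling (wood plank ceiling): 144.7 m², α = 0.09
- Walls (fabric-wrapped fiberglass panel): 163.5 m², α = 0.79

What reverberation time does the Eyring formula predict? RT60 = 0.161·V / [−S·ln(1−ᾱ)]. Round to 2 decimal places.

0.43 sec

S = Σ Sᵢ = 463.6 m².
Σ(Sᵢαᵢ) = 144.7·0.09 + 3.5·0.05 + 7.2·0.42 + 144.7·0.09 + 163.5·0.79 = 158.410.
ᾱ = 158.410 / 463.6 = 0.3417.
Eyring denominator: −S ln(1−ᾱ) = 193.829.
V = 10.8 × 13.4 × 3.6 = 520.992 m³.
RT60 = 0.161 × 520.992 / 193.829 = 0.43 s.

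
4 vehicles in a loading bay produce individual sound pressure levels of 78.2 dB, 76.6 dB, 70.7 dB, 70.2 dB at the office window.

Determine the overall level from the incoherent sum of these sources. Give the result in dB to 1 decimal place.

81.3 dB

Σ 10^(Lᵢ/10) = 1.34e+08.
Back to dB: 10·log₁₀ Σ = 81.3 dB.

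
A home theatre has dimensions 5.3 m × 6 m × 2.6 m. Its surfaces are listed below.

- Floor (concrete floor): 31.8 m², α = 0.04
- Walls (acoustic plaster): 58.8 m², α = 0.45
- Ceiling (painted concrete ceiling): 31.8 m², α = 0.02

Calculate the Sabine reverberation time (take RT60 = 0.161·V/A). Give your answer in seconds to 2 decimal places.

A = Σ Sᵢαᵢ = 31.8*0.04 + 58.8*0.45 + 31.8*0.02 = 28.368 sabins.
Volume V = 5.3 × 6 × 2.6 = 82.68 m³.
RT60 = 0.161 · V / A = 0.161 × 82.68 / 28.368 = 0.47 s.

0.47 s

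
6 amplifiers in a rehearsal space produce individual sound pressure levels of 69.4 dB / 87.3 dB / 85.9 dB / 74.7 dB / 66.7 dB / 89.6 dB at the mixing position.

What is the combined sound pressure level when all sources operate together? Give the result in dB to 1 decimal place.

92.7 dB

Converting to relative power and adding: 10^(69.4/10) + 10^(87.3/10) + 10^(85.9/10) + 10^(74.7/10) + 10^(66.7/10) + 10^(89.6/10) = 1.881e+09.
L_total = 10·log₁₀(1.881e+09) = 92.7 dB.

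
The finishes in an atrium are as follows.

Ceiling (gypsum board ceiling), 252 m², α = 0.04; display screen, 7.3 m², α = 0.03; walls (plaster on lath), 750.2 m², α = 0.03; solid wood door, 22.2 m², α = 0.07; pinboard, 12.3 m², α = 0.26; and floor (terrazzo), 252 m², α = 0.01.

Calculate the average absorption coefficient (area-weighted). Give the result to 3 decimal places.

S = Σ Sᵢ = 252 + 7.3 + 750.2 + 22.2 + 12.3 + 252 = 1296.0 m².
A = 252×0.04 + 7.3×0.03 + 750.2×0.03 + 22.2×0.07 + 12.3×0.26 + 252×0.01 = 40.077 sabins.
ᾱ = A/S = 0.031.

0.031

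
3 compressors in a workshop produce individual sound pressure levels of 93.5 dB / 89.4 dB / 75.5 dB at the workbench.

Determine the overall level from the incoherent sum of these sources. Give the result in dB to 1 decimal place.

Sum in the linear (power) domain: Σ 10^(Lᵢ/10) = 10^(93.5/10) + 10^(89.4/10) + 10^(75.5/10) = 3.145e+09.
Back to dB: 10·log₁₀ Σ = 95.0 dB.

95.0 dB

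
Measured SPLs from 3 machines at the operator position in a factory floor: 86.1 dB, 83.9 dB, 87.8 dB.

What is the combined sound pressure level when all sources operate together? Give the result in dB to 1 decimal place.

Sum in the linear (power) domain: Σ 10^(Lᵢ/10) = 10^(86.1/10) + 10^(83.9/10) + 10^(87.8/10) = 1.255e+09.
L_total = 10·log₁₀(1.255e+09) = 91.0 dB.

91.0 dB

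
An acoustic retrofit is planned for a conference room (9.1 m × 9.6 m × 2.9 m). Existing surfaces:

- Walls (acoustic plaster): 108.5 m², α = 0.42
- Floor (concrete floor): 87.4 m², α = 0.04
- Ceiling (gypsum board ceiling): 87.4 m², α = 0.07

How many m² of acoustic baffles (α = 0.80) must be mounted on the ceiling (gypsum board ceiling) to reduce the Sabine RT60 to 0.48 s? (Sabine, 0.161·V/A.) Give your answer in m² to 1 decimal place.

40.8

Summing Sᵢαᵢ: 45.570 + 3.496 + 6.118 → A₁ = 55.184 sabins.
Required A₂ = 0.161·253.344/0.48 = 84.976 sabins.
ΔA needed = 84.976 − 55.184 = 29.792 sabins.
Each m² of panel replacing the ceiling (gypsum board ceiling) adds (0.80 − 0.07) = 0.73 sabins.
Area = ΔA/Δα = 29.792/0.73 = 40.8 m².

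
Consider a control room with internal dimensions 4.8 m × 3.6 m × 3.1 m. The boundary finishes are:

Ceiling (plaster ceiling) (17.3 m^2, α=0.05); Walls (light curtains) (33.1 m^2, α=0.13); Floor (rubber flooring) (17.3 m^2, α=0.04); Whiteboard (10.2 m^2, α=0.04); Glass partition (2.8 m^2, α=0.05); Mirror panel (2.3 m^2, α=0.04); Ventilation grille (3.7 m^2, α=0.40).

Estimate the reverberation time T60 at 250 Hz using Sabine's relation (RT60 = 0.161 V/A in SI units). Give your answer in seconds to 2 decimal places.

1.08 s

Equivalent absorption area: A = 17.3×0.05 + 33.1×0.13 + 17.3×0.04 + 10.2×0.04 + 2.8×0.05 + 2.3×0.04 + 3.7×0.40 = 7.980 m^2.
Volume V = 4.8 × 3.6 × 3.1 = 53.568 m³.
Sabine: RT60 = 0.161 × 53.568 / 7.980 = 1.08 s.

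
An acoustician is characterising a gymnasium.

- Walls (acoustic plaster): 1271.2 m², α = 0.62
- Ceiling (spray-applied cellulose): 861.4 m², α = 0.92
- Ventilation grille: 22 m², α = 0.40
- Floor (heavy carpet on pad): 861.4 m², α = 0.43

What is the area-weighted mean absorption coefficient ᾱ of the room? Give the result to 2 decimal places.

Total surface area S = 3016.0 m².
A = 1271.2*0.62 + 861.4*0.92 + 22*0.40 + 861.4*0.43 = 1959.834 sabins.
ᾱ = A/S = 0.65.

0.65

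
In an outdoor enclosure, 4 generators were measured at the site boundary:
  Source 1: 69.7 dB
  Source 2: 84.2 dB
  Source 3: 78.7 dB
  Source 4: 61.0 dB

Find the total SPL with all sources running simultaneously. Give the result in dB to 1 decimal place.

Σ 10^(Lᵢ/10) = 3.477e+08.
L_total = 10·log₁₀(3.477e+08) = 85.4 dB.

85.4 dB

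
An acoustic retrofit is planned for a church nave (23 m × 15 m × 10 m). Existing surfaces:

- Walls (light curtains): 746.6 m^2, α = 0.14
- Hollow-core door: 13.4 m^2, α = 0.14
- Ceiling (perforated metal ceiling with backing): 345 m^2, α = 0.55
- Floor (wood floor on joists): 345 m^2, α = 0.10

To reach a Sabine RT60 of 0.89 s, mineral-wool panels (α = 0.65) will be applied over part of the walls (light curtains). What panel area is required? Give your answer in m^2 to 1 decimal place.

Total absorption A₁ = 746.6*0.14 + 13.4*0.14 + 345*0.55 + 345*0.10
  = 104.524 + 1.876 + 189.750 + 34.500 = 330.650 m^2 sabins.
V = 3450 m³. Target absorption A₂ = 0.161 × 3450 / 0.89 = 624.101 sabins.
ΔA needed = 624.101 − 330.650 = 293.451 sabins.
Each m^2 of panel replacing the walls (light curtains) adds (0.65 − 0.14) = 0.51 sabins.
Area = ΔA/Δα = 293.451/0.51 = 575.4 m^2.

575.4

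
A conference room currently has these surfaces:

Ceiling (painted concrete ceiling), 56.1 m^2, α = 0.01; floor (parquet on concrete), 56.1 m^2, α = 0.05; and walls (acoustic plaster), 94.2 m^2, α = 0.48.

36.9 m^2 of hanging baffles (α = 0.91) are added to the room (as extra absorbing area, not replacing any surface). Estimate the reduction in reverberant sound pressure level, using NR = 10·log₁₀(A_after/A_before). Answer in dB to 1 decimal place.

Equivalent absorption area: A_before = 56.1·0.01 + 56.1·0.05 + 94.2·0.48 = 48.582 m^2.
Added absorption = 36.9 × 0.91 = 33.579 sabins.
New total A_after = 82.161 sabins.
Reduction = 10 log₁₀(A_after/A_before) = 10 log₁₀(1.6912) = 2.3 dB.

2.3 dB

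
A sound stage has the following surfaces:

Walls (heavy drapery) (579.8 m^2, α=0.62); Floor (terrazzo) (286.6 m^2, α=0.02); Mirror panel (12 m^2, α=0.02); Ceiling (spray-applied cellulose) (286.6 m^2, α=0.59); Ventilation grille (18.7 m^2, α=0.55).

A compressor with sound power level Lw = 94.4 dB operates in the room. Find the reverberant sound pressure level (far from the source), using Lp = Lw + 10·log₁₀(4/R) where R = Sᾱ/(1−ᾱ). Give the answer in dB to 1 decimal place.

Σ(Sᵢαᵢ) = 579.8·0.62 + 286.6·0.02 + 12·0.02 + 286.6·0.59 + 18.7·0.55 = 544.827; total area S = 1183.7 m^2.
ᾱ = 0.4603, so room constant R = A/(1−ᾱ) = 1009.500 m^2.
Lp = 94.4 + 10·log₁₀(4/1009.500) = 94.4 + (-24.02) = 70.4 dB.

70.4 dB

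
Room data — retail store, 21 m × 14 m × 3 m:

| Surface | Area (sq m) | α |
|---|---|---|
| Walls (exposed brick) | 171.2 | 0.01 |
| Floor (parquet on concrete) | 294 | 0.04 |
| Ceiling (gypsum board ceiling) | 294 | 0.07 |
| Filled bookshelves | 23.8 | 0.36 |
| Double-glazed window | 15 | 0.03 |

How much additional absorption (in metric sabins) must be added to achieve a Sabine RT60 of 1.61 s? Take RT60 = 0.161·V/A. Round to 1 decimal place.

45.1 sabins

Equivalent absorption area: A₁ = 171.2·0.01 + 294·0.04 + 294·0.07 + 23.8·0.36 + 15·0.03 = 43.070 sq m.
V = 882 m³. Required absorption A₂ = 0.161 × 882 / 1.61 = 88.200 sabins.
Shortfall: 88.200 − 43.070 = 45.1 sabins.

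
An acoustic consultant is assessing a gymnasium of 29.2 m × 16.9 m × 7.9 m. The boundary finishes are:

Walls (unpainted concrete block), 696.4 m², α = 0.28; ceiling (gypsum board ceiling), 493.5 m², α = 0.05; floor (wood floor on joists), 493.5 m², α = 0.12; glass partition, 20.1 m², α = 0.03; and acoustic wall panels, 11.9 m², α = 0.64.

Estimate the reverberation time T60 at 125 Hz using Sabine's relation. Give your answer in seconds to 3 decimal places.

A = Σ Sᵢαᵢ = 696.4*0.28 + 493.5*0.05 + 493.5*0.12 + 20.1*0.03 + 11.9*0.64 = 287.106 sabins.
Volume V = 29.2 × 16.9 × 7.9 = 3898.492 m³.
Sabine: RT60 = 0.161 × 3898.492 / 287.106 = 2.186 s.

2.186 s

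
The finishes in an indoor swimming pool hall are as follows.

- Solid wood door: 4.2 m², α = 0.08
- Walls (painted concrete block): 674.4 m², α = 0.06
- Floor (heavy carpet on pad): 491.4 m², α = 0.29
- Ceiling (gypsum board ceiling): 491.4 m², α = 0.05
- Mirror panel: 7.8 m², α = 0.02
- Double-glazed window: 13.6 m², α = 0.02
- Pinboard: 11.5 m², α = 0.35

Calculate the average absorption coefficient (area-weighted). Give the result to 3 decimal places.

S = Σ Sᵢ = 4.2 + 674.4 + 491.4 + 491.4 + 7.8 + 13.6 + 11.5 = 1694.3 m².
A = 4.2·0.08 + 674.4·0.06 + 491.4·0.29 + 491.4·0.05 + 7.8·0.02 + 13.6·0.02 + 11.5·0.35 = 212.329 sabins.
ᾱ = A/S = 0.125.

0.125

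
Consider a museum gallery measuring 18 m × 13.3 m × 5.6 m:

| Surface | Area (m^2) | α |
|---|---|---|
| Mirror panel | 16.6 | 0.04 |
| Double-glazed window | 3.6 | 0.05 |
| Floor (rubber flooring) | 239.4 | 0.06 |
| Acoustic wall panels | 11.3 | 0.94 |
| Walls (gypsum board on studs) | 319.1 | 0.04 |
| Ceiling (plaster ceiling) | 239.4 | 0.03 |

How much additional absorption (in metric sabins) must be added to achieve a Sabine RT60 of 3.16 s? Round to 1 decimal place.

Equivalent absorption area: A₁ = 16.6×0.04 + 3.6×0.05 + 239.4×0.06 + 11.3×0.94 + 319.1×0.04 + 239.4×0.03 = 45.776 m^2.
For T = 3.16 s, need A₂ = 0.161·V/T = 0.161·1340.64/3.16 = 68.305 sabins.
ΔA = A₂ − A₁ = 68.305 − 45.776 = 22.5 sabins.

22.5 sabins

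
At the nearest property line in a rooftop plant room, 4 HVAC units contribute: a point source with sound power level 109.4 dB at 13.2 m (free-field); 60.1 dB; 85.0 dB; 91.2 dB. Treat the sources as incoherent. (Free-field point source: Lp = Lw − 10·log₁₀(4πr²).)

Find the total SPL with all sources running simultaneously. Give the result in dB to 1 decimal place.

92.2 dB

Source at 13.2 m: Lp = 109.4 − 10·log₁₀(4π·13.2²) = 109.4 − 10·log₁₀(2189.564) = 76.0 dB.
Sum in the linear (power) domain: Σ 10^(Lᵢ/10) = 10^(76.0/10) + 10^(60.1/10) + 10^(85.0/10) + 10^(91.2/10) = 1.675e+09.
L_total = 10·log₁₀(1.675e+09) = 92.2 dB.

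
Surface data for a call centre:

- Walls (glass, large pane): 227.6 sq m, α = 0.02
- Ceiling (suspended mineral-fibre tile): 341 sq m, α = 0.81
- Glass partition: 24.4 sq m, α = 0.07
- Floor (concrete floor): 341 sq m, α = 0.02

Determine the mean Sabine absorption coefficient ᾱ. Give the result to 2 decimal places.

Total surface area S = 934.0 sq m.
Weighted sum Σ Sα = 289.290.
ᾱ = A/S = 0.31.

0.31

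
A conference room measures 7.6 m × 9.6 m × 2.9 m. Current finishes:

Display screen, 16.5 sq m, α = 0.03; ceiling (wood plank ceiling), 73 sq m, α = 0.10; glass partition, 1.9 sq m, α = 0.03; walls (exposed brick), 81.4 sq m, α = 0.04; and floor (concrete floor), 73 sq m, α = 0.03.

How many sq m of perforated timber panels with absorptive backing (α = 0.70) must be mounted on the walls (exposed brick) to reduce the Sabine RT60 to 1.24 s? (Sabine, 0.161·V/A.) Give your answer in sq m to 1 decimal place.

Summing Sᵢαᵢ: 0.495 + 7.300 + 0.057 + 3.256 + 2.190 → A₁ = 13.298 sabins.
V = 211.584 m³. Target absorption A₂ = 0.161 × 211.584 / 1.24 = 27.472 sabins.
ΔA needed = 27.472 − 13.298 = 14.174 sabins.
Net gain per sq m: Δα = 0.70 − 0.04 = 0.66.
Panel area = 14.174 / 0.66 = 21.5 sq m.

21.5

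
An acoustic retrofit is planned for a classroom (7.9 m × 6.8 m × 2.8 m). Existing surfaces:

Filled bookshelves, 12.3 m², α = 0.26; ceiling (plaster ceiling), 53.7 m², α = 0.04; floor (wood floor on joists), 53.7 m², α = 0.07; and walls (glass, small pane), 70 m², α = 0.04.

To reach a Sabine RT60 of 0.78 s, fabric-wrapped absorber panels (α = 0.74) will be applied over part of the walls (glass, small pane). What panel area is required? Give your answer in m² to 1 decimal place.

27.3

Summing Sᵢαᵢ: 3.198 + 2.148 + 3.759 + 2.800 → A₁ = 11.905 sabins.
V = 150.416 m³. Target absorption A₂ = 0.161 × 150.416 / 0.78 = 31.047 sabins.
ΔA needed = 31.047 − 11.905 = 19.142 sabins.
Net gain per m²: Δα = 0.74 − 0.04 = 0.70.
Area = ΔA/Δα = 19.142/0.70 = 27.3 m².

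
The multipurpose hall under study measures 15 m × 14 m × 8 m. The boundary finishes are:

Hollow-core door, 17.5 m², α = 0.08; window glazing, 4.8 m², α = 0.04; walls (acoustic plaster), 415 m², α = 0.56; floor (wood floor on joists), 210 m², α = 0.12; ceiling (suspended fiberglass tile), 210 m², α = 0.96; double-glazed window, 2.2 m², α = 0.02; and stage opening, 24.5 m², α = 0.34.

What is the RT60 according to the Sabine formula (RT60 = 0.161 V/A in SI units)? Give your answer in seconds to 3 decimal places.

A = Σ Sᵢαᵢ = 17.5*0.08 + 4.8*0.04 + 415*0.56 + 210*0.12 + 210*0.96 + 2.2*0.02 + 24.5*0.34 = 469.166 sabins.
Volume V = 15 × 14 × 8 = 1680 m³.
T = 0.161 V/A = 0.161·1680/469.166 = 0.577 s.

0.577 sec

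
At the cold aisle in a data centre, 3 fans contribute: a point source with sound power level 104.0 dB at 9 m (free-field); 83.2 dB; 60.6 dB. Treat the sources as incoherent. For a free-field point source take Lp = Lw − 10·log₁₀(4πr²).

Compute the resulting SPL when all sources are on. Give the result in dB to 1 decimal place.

Source at 9 m: Lp = 104.0 − 10·log₁₀(4π·9²) = 104.0 − 10·log₁₀(1017.876) = 73.9 dB.
Converting to relative power and adding: 10^(73.9/10) + 10^(83.2/10) + 10^(60.6/10) = 2.346e+08.
Combined level = 10 log₁₀(2.346e+08) = 83.7 dB.

83.7 dB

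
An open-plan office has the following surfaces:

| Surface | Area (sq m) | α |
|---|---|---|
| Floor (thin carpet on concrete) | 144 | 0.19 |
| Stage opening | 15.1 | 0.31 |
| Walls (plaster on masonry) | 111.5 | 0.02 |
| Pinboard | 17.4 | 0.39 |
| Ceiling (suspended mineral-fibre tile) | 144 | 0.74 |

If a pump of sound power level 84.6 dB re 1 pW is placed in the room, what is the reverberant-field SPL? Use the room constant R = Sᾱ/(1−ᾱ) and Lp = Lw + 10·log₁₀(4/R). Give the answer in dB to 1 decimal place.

Σ(Sᵢαᵢ) = 144·0.19 + 15.1·0.31 + 111.5·0.02 + 17.4·0.39 + 144·0.74 = 147.617; total area S = 432.0 sq m.
ᾱ = 0.3417, so room constant R = A/(1−ᾱ) = 224.240 sq m.
Lp = Lw + 10 log₁₀(4/R) = 84.6 -17.49 = 67.1 dB.

67.1 dB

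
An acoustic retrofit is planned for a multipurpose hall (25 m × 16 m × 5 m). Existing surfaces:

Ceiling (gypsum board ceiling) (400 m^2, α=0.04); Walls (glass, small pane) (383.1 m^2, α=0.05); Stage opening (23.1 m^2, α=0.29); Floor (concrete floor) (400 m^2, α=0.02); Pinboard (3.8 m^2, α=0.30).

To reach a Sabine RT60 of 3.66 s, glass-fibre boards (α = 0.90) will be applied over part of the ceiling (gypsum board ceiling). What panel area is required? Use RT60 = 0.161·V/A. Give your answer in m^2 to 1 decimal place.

Total absorption A₁ = 400*0.04 + 383.1*0.05 + 23.1*0.29 + 400*0.02 + 3.8*0.30
  = 16.000 + 19.155 + 6.699 + 8.000 + 1.140 = 50.994 m^2 sabins.
V = 2000 m³. Target absorption A₂ = 0.161 × 2000 / 3.66 = 87.978 sabins.
Absorption to add: 87.978 − 50.994 = 36.984 sabins.
Each m^2 of panel replacing the ceiling (gypsum board ceiling) adds (0.90 − 0.04) = 0.86 sabins.
Panel area = 36.984 / 0.86 = 43.0 m^2.

43.0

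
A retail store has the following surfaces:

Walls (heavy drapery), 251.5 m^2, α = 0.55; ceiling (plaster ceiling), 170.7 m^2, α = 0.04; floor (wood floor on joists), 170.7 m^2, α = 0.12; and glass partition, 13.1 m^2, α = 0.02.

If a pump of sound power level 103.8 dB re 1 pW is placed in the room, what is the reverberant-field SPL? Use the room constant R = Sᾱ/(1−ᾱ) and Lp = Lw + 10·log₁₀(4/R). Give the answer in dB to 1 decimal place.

Σ(Sᵢαᵢ) = 251.5·0.55 + 170.7·0.04 + 170.7·0.12 + 13.1·0.02 = 165.899; total area S = 606.0 m^2.
ᾱ = 165.899/606.0 = 0.2738; R = Sᾱ/(1−ᾱ) = 165.899/(1−0.2738) = 228.448 m^2.
Lp = Lw + 10 log₁₀(4/R) = 103.8 -17.57 = 86.2 dB.

86.2 dB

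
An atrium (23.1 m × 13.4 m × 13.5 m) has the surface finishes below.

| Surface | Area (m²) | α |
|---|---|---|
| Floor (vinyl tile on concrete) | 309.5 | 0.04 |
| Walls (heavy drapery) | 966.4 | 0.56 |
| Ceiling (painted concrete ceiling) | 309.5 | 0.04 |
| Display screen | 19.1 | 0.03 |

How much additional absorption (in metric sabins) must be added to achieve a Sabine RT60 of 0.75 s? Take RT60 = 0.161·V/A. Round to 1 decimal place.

Total absorption A₁ = 309.5*0.04 + 966.4*0.56 + 309.5*0.04 + 19.1*0.03
  = 12.380 + 541.184 + 12.380 + 0.573 = 566.517 m² sabins.
Target A₂ = 0.161·4178.79/0.75 = 897.047 sabins (V = 4178.79 m³).
Shortfall: 897.047 − 566.517 = 330.5 sabins.

330.5 sabins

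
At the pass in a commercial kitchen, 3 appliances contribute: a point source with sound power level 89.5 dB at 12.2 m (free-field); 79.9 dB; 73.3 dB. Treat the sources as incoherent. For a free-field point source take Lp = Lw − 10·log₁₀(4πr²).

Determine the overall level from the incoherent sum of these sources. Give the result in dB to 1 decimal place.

80.8 dB

Source at 12.2 m: Lp = 89.5 − 10·log₁₀(4π·12.2²) = 89.5 − 10·log₁₀(1870.379) = 56.8 dB.
Sum in the linear (power) domain: Σ 10^(Lᵢ/10) = 10^(56.8/10) + 10^(79.9/10) + 10^(73.3/10) = 1.196e+08.
Back to dB: 10·log₁₀ Σ = 80.8 dB.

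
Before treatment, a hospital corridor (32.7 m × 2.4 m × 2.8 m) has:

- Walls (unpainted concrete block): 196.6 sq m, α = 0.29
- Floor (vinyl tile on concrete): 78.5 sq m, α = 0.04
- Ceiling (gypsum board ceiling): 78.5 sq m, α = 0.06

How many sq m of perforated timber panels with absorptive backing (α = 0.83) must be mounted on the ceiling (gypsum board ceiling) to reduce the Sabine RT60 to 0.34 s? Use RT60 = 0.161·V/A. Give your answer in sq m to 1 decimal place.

Summing Sᵢαᵢ: 57.014 + 3.140 + 4.710 → A₁ = 64.864 sabins.
Required A₂ = 0.161·219.744/0.34 = 104.055 sabins.
Absorption to add: 104.055 − 64.864 = 39.191 sabins.
Net gain per sq m: Δα = 0.83 − 0.06 = 0.77.
Area = ΔA/Δα = 39.191/0.77 = 50.9 sq m.

50.9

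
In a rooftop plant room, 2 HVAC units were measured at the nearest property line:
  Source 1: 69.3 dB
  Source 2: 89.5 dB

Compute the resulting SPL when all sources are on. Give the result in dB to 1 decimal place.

89.5 dB

Σ 10^(Lᵢ/10) = 8.998e+08.
L_total = 10·log₁₀(8.998e+08) = 89.5 dB.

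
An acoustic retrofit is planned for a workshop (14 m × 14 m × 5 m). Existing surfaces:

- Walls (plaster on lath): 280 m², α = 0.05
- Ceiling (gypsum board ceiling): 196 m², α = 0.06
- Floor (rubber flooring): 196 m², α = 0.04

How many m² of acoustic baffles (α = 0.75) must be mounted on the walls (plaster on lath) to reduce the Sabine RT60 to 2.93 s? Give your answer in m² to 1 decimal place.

Total absorption A₁ = 280×0.05 + 196×0.06 + 196×0.04
  = 14.000 + 11.760 + 7.840 = 33.600 m² sabins.
Required A₂ = 0.161·980/2.93 = 53.850 sabins.
ΔA needed = 53.850 − 33.600 = 20.250 sabins.
Each m² of panel replacing the walls (plaster on lath) adds (0.75 − 0.05) = 0.70 sabins.
Area = ΔA/Δα = 20.250/0.70 = 28.9 m².

28.9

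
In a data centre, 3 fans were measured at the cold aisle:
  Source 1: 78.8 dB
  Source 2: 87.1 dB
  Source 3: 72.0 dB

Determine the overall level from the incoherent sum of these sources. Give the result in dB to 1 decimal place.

87.8 dB

Σ 10^(Lᵢ/10) = 6.046e+08.
Back to dB: 10·log₁₀ Σ = 87.8 dB.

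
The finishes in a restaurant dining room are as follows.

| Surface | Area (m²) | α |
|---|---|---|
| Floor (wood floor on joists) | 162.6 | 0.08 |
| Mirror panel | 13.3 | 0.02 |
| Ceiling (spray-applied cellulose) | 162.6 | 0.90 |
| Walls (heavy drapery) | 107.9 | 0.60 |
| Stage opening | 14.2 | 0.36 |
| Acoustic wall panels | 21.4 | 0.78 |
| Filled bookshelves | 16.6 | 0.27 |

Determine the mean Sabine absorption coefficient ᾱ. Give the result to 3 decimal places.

Total surface area S = 498.6 m².
Σ(Sᵢαᵢ) = 162.6*0.08 + 13.3*0.02 + 162.6*0.90 + 107.9*0.60 + 14.2*0.36 + 21.4*0.78 + 16.6*0.27 = 250.640.
ᾱ = 250.640 / 498.6 = 0.503.

0.503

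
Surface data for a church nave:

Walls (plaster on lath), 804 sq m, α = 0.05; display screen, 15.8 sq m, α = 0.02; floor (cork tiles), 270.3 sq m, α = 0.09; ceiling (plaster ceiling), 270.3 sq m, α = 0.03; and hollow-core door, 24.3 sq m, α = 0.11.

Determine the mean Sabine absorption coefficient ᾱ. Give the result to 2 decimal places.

0.05

Total surface area S = 1384.7 sq m.
Σ(Sᵢαᵢ) = 804·0.05 + 15.8·0.02 + 270.3·0.09 + 270.3·0.03 + 24.3·0.11 = 75.625.
ᾱ = A/S = 0.05.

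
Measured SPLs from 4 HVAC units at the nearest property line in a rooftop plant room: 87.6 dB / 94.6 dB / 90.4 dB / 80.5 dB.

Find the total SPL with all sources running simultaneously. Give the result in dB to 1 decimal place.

Σ 10^(Lᵢ/10) = 4.668e+09.
Combined level = 10 log₁₀(4.668e+09) = 96.7 dB.

96.7 dB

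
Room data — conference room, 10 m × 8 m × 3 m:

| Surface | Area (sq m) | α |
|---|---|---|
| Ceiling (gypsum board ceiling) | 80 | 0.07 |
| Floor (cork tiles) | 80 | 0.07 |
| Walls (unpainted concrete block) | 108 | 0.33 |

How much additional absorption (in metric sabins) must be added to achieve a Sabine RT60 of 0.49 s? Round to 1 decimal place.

A₁ = Σ Sᵢαᵢ = 80*0.07 + 80*0.07 + 108*0.33 = 46.840 sabins.
V = 240 m³. Required absorption A₂ = 0.161 × 240 / 0.49 = 78.857 sabins.
Shortfall: 78.857 − 46.840 = 32.0 sabins.

32.0 sabins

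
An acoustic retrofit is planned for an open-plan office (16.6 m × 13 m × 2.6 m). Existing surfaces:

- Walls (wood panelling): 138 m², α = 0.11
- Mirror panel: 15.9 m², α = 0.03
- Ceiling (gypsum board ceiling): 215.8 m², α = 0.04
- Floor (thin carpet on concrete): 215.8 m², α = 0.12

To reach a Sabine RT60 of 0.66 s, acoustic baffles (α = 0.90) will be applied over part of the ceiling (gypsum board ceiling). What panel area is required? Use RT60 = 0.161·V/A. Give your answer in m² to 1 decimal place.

100.8

A₁ = Σ Sᵢαᵢ = 138·0.11 + 15.9·0.03 + 215.8·0.04 + 215.8·0.12 = 50.185 sabins.
V = 561.08 m³. Target absorption A₂ = 0.161 × 561.08 / 0.66 = 136.870 sabins.
ΔA needed = 136.870 − 50.185 = 86.685 sabins.
Net gain per m²: Δα = 0.90 − 0.04 = 0.86.
Panel area = 86.685 / 0.86 = 100.8 m².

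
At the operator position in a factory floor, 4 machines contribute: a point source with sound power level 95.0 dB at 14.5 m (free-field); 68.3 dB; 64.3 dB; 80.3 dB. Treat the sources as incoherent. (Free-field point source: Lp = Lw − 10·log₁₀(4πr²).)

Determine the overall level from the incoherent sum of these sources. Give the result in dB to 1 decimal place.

Source at 14.5 m: Lp = 95.0 − 10·log₁₀(4π·14.5²) = 95.0 − 10·log₁₀(2642.079) = 60.8 dB.
Sum in the linear (power) domain: Σ 10^(Lᵢ/10) = 10^(60.8/10) + 10^(68.3/10) + 10^(64.3/10) + 10^(80.3/10) = 1.178e+08.
Combined level = 10 log₁₀(1.178e+08) = 80.7 dB.

80.7 dB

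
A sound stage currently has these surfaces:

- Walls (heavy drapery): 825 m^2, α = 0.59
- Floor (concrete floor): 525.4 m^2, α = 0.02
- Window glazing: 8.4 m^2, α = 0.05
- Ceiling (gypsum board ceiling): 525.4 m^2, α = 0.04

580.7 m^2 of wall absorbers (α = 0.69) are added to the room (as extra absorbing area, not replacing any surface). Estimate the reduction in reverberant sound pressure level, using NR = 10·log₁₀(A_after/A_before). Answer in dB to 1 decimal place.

2.5 dB

Summing Sᵢαᵢ: 486.750 + 10.508 + 0.420 + 21.016 → A_before = 518.694 sabins.
Treatment contributes 580.7·0.69 = 400.683 sabins.
A_after = 518.694 + 400.683 = 919.377 sabins.
NR = 10·log₁₀(919.377/518.694) = 2.5 dB.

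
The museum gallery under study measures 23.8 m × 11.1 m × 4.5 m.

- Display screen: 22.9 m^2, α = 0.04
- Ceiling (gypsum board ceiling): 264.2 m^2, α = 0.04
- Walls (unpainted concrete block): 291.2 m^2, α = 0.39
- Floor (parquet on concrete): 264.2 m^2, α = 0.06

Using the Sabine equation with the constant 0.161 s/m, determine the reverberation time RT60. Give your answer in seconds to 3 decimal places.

Total absorption A = 22.9×0.04 + 264.2×0.04 + 291.2×0.39 + 264.2×0.06
  = 0.916 + 10.568 + 113.568 + 15.852 = 140.904 m^2 sabins.
V = 23.8·11.1·4.5 = 1188.81 m³.
T = 0.161 V/A = 0.161·1188.81/140.904 = 1.358 s.

1.358 s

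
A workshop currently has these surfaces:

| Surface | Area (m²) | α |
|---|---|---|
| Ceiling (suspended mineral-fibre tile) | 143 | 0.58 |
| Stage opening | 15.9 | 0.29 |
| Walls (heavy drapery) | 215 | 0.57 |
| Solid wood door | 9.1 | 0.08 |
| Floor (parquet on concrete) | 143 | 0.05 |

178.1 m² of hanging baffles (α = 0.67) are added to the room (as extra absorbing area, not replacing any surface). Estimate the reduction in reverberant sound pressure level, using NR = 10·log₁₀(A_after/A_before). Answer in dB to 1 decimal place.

1.9 dB

A_before = Σ Sᵢαᵢ = 143*0.58 + 15.9*0.29 + 215*0.57 + 9.1*0.08 + 143*0.05 = 217.979 sabins.
Added absorption = 178.1 × 0.67 = 119.327 sabins.
A_after = 217.979 + 119.327 = 337.306 sabins.
Reduction = 10 log₁₀(A_after/A_before) = 10 log₁₀(1.5474) = 1.9 dB.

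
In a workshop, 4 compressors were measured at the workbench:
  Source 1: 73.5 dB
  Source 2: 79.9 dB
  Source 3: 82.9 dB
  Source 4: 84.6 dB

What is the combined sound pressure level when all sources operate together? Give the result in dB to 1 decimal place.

Converting to relative power and adding: 10^(73.5/10) + 10^(79.9/10) + 10^(82.9/10) + 10^(84.6/10) = 6.035e+08.
Combined level = 10 log₁₀(6.035e+08) = 87.8 dB.

87.8 dB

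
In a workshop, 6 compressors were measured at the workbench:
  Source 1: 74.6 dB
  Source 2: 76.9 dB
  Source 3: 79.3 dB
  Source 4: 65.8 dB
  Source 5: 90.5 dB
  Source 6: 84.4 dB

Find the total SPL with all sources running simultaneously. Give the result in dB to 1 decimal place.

91.9 dB

Σ 10^(Lᵢ/10) = 1.564e+09.
Back to dB: 10·log₁₀ Σ = 91.9 dB.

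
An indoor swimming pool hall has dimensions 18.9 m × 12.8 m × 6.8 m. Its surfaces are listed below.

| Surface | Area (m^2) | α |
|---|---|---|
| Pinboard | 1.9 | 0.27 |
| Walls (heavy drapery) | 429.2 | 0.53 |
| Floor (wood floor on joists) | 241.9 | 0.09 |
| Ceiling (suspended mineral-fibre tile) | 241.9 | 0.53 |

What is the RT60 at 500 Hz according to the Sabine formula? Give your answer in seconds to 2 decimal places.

0.70 s

A = Σ Sᵢαᵢ = 1.9*0.27 + 429.2*0.53 + 241.9*0.09 + 241.9*0.53 = 377.967 sabins.
Room volume: 1645.056 m³.
T = 0.161 V/A = 0.161·1645.056/377.967 = 0.70 s.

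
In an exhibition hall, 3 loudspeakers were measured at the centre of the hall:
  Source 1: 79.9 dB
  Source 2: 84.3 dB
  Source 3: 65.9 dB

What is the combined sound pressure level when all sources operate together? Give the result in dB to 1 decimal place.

85.7 dB

Sum in the linear (power) domain: Σ 10^(Lᵢ/10) = 10^(79.9/10) + 10^(84.3/10) + 10^(65.9/10) = 3.708e+08.
L_total = 10·log₁₀(3.708e+08) = 85.7 dB.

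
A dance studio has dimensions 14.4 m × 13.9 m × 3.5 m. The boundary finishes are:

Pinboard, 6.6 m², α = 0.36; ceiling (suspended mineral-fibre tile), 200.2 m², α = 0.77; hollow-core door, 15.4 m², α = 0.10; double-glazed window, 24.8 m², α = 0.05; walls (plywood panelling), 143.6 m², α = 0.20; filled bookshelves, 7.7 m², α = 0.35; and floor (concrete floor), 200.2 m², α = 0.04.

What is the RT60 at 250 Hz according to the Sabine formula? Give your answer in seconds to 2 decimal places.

Equivalent absorption area: A = 6.6×0.36 + 200.2×0.77 + 15.4×0.10 + 24.8×0.05 + 143.6×0.20 + 7.7×0.35 + 200.2×0.04 = 198.733 m².
Room volume: 700.56 m³.
T = 0.161 V/A = 0.161·700.56/198.733 = 0.57 s.

0.57 s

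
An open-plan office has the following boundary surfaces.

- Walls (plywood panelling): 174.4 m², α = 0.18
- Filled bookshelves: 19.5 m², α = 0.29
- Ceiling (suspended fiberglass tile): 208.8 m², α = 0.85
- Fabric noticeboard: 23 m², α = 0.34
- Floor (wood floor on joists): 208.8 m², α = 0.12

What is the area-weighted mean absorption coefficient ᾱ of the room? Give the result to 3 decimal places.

Total surface area S = 634.5 m².
A = 174.4·0.18 + 19.5·0.29 + 208.8·0.85 + 23·0.34 + 208.8·0.12 = 247.403 sabins.
ᾱ = A/S = 0.390.

0.390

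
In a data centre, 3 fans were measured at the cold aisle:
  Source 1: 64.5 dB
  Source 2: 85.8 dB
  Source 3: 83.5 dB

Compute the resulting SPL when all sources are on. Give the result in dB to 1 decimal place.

Σ 10^(Lᵢ/10) = 6.069e+08.
L_total = 10·log₁₀(6.069e+08) = 87.8 dB.

87.8 dB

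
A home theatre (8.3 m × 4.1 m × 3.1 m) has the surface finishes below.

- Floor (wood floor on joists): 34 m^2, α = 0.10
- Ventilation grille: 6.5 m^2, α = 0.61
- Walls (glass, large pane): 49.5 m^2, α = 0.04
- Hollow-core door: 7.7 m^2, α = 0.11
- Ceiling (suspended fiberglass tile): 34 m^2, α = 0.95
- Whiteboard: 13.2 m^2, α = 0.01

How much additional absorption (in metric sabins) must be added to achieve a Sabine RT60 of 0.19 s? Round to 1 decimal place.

Total absorption A₁ = 34×0.10 + 6.5×0.61 + 49.5×0.04 + 7.7×0.11 + 34×0.95 + 13.2×0.01
  = 3.400 + 3.965 + 1.980 + 0.847 + 32.300 + 0.132 = 42.624 m^2 sabins.
For T = 0.19 s, need A₂ = 0.161·V/T = 0.161·105.493/0.19 = 89.391 sabins.
Additional absorption ΔA = 89.391 − 42.624 = 46.8 sabins.

46.8 sabins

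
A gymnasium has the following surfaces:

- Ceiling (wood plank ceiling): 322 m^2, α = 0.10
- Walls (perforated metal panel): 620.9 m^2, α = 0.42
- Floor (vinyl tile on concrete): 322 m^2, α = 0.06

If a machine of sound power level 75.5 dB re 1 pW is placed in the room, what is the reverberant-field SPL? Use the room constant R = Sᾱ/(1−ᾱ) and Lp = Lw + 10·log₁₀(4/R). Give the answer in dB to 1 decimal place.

55.3 dB

Σ(Sᵢαᵢ) = 322·0.10 + 620.9·0.42 + 322·0.06 = 312.298; total area S = 1264.9 m^2.
ᾱ = 312.298/1264.9 = 0.2469; R = Sᾱ/(1−ᾱ) = 312.298/(1−0.2469) = 414.683 m^2.
Lp = Lw + 10 log₁₀(4/R) = 75.5 -20.16 = 55.3 dB.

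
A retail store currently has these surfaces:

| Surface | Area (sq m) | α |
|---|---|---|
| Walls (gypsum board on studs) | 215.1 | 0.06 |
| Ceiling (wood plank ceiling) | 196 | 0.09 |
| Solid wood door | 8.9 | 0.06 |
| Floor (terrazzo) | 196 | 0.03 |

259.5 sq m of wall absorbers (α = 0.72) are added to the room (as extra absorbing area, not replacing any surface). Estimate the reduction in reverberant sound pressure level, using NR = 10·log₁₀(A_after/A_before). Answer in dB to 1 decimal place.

7.8 dB

A_before = Σ Sᵢαᵢ = 215.1×0.06 + 196×0.09 + 8.9×0.06 + 196×0.03 = 36.960 sabins.
Treatment contributes 259.5·0.72 = 186.840 sabins.
A_after = 36.960 + 186.840 = 223.800 sabins.
Reduction = 10 log₁₀(A_after/A_before) = 10 log₁₀(6.0552) = 7.8 dB.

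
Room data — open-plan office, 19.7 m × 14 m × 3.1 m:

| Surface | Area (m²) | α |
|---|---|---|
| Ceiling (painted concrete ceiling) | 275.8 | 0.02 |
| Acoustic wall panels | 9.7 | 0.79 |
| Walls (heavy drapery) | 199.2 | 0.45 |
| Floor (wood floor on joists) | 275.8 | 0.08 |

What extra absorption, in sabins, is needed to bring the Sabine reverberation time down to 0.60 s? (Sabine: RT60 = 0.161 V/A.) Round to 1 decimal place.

104.5 sabins

Equivalent absorption area: A₁ = 275.8*0.02 + 9.7*0.79 + 199.2*0.45 + 275.8*0.08 = 124.883 m².
Target A₂ = 0.161·854.98/0.60 = 229.420 sabins (V = 854.98 m³).
ΔA = A₂ − A₁ = 229.420 − 124.883 = 104.5 sabins.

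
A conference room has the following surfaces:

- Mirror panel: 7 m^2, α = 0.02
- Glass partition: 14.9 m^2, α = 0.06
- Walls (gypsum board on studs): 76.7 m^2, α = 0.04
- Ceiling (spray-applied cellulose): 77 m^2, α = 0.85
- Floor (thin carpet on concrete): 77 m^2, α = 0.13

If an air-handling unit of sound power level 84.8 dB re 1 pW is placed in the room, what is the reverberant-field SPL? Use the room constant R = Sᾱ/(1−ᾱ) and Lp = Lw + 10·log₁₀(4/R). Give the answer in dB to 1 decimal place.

A = 79.562 sabins; S = 252.6 m^2.
ᾱ = 0.3150, so room constant R = A/(1−ᾱ) = 116.149 m^2.
Lp = 84.8 + 10·log₁₀(4/116.149) = 84.8 + (-14.63) = 70.2 dB.

70.2 dB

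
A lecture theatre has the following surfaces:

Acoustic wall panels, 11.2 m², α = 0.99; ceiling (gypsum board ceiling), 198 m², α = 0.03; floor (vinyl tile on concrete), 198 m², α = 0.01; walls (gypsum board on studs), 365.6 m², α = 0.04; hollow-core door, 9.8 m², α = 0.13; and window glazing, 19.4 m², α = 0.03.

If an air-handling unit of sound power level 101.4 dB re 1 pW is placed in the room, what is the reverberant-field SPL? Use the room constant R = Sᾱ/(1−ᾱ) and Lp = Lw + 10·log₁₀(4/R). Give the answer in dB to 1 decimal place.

A = 35.488 sabins; S = 802.0 m².
ᾱ = 35.488/802.0 = 0.0442; R = Sᾱ/(1−ᾱ) = 35.488/(1−0.0442) = 37.129 m².
Lp = Lw + 10 log₁₀(4/R) = 101.4 -9.68 = 91.7 dB.

91.7 dB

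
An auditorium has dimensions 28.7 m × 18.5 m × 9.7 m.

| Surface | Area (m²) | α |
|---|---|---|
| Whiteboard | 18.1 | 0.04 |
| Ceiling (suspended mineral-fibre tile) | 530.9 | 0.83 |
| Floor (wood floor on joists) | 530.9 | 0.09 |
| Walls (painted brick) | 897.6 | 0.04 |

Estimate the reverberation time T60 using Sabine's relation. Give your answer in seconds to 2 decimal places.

Total absorption A = 18.1×0.04 + 530.9×0.83 + 530.9×0.09 + 897.6×0.04
  = 0.724 + 440.647 + 47.781 + 35.904 = 525.056 m² sabins.
Room volume: 5150.215 m³.
Sabine: RT60 = 0.161 × 5150.215 / 525.056 = 1.58 s.

1.58 seconds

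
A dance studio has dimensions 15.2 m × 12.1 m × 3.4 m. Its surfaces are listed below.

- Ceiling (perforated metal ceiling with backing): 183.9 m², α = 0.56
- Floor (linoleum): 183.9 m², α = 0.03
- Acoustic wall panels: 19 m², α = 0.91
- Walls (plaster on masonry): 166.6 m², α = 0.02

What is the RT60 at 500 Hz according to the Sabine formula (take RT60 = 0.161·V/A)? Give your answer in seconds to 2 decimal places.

Summing Sᵢαᵢ: 102.984 + 5.517 + 17.290 + 3.332 → A = 129.123 sabins.
Volume V = 15.2 × 12.1 × 3.4 = 625.328 m³.
RT60 = 0.161 · V / A = 0.161 × 625.328 / 129.123 = 0.78 s.

0.78 s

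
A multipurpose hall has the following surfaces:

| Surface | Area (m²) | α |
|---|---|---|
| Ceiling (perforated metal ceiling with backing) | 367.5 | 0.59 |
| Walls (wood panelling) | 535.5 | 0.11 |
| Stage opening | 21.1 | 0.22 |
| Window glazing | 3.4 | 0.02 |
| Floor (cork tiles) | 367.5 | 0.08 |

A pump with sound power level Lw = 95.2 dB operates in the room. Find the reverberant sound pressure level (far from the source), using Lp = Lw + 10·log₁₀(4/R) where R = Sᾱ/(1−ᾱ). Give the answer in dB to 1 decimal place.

Σ(Sᵢαᵢ) = 367.5×0.59 + 535.5×0.11 + 21.1×0.22 + 3.4×0.02 + 367.5×0.08 = 309.840; total area S = 1295.0 m².
ᾱ = 0.2393, so room constant R = A/(1−ᾱ) = 407.309 m².
Lp = Lw + 10 log₁₀(4/R) = 95.2 -20.08 = 75.1 dB.

75.1 dB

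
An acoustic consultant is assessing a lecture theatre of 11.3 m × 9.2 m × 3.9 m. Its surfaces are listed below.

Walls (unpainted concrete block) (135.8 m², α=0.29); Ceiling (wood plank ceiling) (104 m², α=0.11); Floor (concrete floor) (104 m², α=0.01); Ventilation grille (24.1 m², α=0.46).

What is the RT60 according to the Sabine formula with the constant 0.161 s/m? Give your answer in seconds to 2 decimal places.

Total absorption A = 135.8*0.29 + 104*0.11 + 104*0.01 + 24.1*0.46
  = 39.382 + 11.440 + 1.040 + 11.086 = 62.948 m² sabins.
V = 11.3·9.2·3.9 = 405.444 m³.
Sabine: RT60 = 0.161 × 405.444 / 62.948 = 1.04 s.

1.04 s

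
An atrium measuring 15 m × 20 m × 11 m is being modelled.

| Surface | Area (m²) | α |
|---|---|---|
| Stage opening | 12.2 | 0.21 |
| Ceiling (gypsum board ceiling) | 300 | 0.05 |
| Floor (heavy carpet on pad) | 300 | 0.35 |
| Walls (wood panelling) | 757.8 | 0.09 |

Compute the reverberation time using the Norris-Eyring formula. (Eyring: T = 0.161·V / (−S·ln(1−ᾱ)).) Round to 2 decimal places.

2.59 s

Total surface area S = 12.2 + 300 + 300 + 757.8 = 1370.0 m².
Absorption A = 12.2×0.21 + 300×0.05 + 300×0.35 + 757.8×0.09 = 190.764 sabins.
ᾱ = 190.764 / 1370.0 = 0.1392.
−S·ln(1−ᾱ) = −1370.0 × ln(1 − 0.1392) = 205.354.
V = 15 × 20 × 11 = 3300 m³.
RT60 = 0.161 × 3300 / 205.354 = 2.59 s.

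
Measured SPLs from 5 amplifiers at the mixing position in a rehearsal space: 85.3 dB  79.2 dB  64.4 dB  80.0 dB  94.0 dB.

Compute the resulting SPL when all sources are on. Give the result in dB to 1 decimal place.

94.8 dB

Σ 10^(Lᵢ/10) = 3.037e+09.
Back to dB: 10·log₁₀ Σ = 94.8 dB.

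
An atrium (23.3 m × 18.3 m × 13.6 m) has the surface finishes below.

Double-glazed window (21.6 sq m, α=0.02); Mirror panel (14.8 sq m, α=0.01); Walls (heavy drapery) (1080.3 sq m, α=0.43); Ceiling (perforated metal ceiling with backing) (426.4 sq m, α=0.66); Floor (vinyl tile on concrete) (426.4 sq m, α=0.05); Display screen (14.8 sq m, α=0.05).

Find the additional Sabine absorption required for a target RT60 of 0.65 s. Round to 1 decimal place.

667.8 sabins

Total absorption A₁ = 21.6*0.02 + 14.8*0.01 + 1080.3*0.43 + 426.4*0.66 + 426.4*0.05 + 14.8*0.05
  = 0.432 + 0.148 + 464.529 + 281.424 + 21.320 + 0.740 = 768.593 sq m sabins.
Target A₂ = 0.161·5798.904/0.65 = 1436.344 sabins (V = 5798.904 m³).
ΔA = A₂ − A₁ = 1436.344 − 768.593 = 667.8 sabins.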